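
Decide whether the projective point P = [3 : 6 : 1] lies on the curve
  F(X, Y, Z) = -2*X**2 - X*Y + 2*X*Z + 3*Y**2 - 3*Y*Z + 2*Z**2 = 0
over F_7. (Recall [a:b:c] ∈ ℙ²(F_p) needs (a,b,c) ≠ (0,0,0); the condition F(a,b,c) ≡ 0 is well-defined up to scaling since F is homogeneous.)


F(3,6,1) ≡ 6 (mod 7); P is NOT on the curve.

Evaluate F(3, 6, 1) term-by-term (mod 7).
  -2*X**2 ↦ -2·9·1·1 = -18
  -X*Y ↦ -1·3·6·1 = -18
  2*X*Z ↦ 2·3·1·1 = 6
  3*Y**2 ↦ 3·1·36·1 = 108
  -3*Y*Z ↦ -3·1·6·1 = -18
  2*Z**2 ↦ 2·1·1·1 = 2
Sum: F(3, 6, 1) = (-18) + (-18) + (6) + (108) + (-18) + (2) = 62.
Reducing mod 7: 62 ≡ 6 (mod 7).
Since F(a, b, c) ≡ 6 ≠ 0 (mod 7), P does NOT lie on the curve.


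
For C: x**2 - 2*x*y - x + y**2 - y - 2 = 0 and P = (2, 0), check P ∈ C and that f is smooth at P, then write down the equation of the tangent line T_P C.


Tangent line at P: 3*x - 5*y - 6 = 0.

Step 1: f(2, 0) = 0, so P lies on C.
Step 2: partial derivatives
  f_x(x, y) = 2*x - 2*y - 1, f_y(x, y) = -2*x + 2*y - 1.
  f_x(P) = 3, f_y(P) = -5 (gradient nonzero, so P is smooth).
Step 3: tangent line at P: 3·(x − 2) + -5·(y − 0) = 0.
Expanding: 3*x - 5*y - 6 = 0.


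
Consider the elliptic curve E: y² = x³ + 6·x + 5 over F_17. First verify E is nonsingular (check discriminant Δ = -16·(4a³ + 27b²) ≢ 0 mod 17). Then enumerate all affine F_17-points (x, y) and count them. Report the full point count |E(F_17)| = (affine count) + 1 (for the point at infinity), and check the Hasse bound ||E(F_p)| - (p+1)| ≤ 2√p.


Affine points = {(2, 5), (2, 12), (3, 4), (3, 13), (4, 5), (4, 12), (6, 6), (6, 11), (7, 4), (7, 13), (8, 2), (8, 15), (11, 5), (11, 12), (13, 6), (13, 11), (15, 6), (15, 11), (16, 7), (16, 10)}; affine count = 20; |E(F_17)| = 21.

Discriminant check: Δ ∝ 4a³ + 27b² = 4·6³ + 27·5² = 4·216 + 27·25 ≡ 9 (mod 17). Nonzero ⇒ E is nonsingular.
For each x ∈ F_17, compute rhs = x³ + 6·x + 5 mod 17, then count y ∈ F_17 with y² ≡ rhs.
  x = 0: rhs = 5, matching y values: none (0 points).
  x = 1: rhs = 12, matching y values: none (0 points).
  x = 2: rhs = 8, matching y values: 5, 12 (2 points).
  x = 3: rhs = 16, matching y values: 4, 13 (2 points).
  x = 4: rhs = 8, matching y values: 5, 12 (2 points).
  x = 5: rhs = 7, matching y values: none (0 points).
  x = 6: rhs = 2, matching y values: 6, 11 (2 points).
  x = 7: rhs = 16, matching y values: 4, 13 (2 points).
  x = 8: rhs = 4, matching y values: 2, 15 (2 points).
  x = 9: rhs = 6, matching y values: none (0 points).
  x = 10: rhs = 11, matching y values: none (0 points).
  x = 11: rhs = 8, matching y values: 5, 12 (2 points).
  x = 12: rhs = 3, matching y values: none (0 points).
  x = 13: rhs = 2, matching y values: 6, 11 (2 points).
  x = 14: rhs = 11, matching y values: none (0 points).
  x = 15: rhs = 2, matching y values: 6, 11 (2 points).
  x = 16: rhs = 15, matching y values: 7, 10 (2 points).
Total affine count: 20.
Full point count |E(F_17)| = 20 + 1 = 21.
Hasse bound: |21 − (17+1)| = |3| = 3 ≤ 2√17 ≈ 8.2462 ✓.


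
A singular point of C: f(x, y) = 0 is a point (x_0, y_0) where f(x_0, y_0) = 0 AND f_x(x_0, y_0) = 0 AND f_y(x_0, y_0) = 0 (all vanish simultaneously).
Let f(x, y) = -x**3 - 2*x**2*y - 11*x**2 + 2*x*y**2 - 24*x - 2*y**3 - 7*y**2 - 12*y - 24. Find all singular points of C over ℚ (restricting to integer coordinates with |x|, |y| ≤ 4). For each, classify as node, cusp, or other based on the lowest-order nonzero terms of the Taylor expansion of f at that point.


Singular points: {(-2, -2)}; classification: node.

Compute partial derivatives:
  f_x = -3*x**2 - 4*x*y - 22*x + 2*y**2 - 24.
  f_y = -2*x**2 + 4*x*y - 6*y**2 - 14*y - 12.
Scan x_0 ∈ {−4, ..., 4}. For each x_0, f_y(x_0, y) is a polynomial in y; find its integer roots y ∈ {−4, ..., 4}, then test f_x and f at those candidates.
  x = -4: f_y(-4, y) = -6*y**2 - 30*y - 44; no integer root y with |y| ≤ 4.
  x = -3: f_y(-3, y) = -6*y**2 - 26*y - 30; no integer root y with |y| ≤ 4.
  x = -2: f_y(-2, y) = -6*y**2 - 22*y - 20; vanishes at y ∈ {-2}. (-2, -2): f_x = 0, f = 0 — SINGULAR.
  x = -1: f_y(-1, y) = -6*y**2 - 18*y - 14; no integer root y with |y| ≤ 4.
  x = 0: f_y(0, y) = -6*y**2 - 14*y - 12; no integer root y with |y| ≤ 4.
  x = 1: f_y(1, y) = -6*y**2 - 10*y - 14; no integer root y with |y| ≤ 4.
  x = 2: f_y(2, y) = -6*y**2 - 6*y - 20; no integer root y with |y| ≤ 4.
  x = 3: f_y(3, y) = -6*y**2 - 2*y - 30; no integer root y with |y| ≤ 4.
  x = 4: f_y(4, y) = -6*y**2 + 2*y - 44; no integer root y with |y| ≤ 4.
Only singular point on the grid: (-2, -2).
Classify: substitute x = -2 + u, y = -2 + v and expand: f = -u**3 - 2*u**2*v - u**2 + 2*u*v**2 - 2*v**3 + v**2.
No constant or linear terms (consistent with a singular point). Quadratic part: -u**2 + v**2. Cubic part: -u**3 - 2*u**2*v + 2*u*v**2 - 2*v**3.
The quadratic part v**2 - u**2 = (v − u)(v + u) splits into two distinct linear factors, so there are two distinct tangent lines y − -2 = ±(x − -2) — this is a node (ordinary double point).
Classification: node.


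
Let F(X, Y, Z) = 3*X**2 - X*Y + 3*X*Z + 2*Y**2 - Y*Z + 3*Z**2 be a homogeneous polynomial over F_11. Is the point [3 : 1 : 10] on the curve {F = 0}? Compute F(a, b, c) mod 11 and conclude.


F(3,1,10) ≡ 10 (mod 11); P is NOT on the curve.

Evaluate F(3, 1, 10) term-by-term (mod 11).
  3*X**2 ↦ 3·9·1·1 = 27
  -X*Y ↦ -1·3·1·1 = -3
  3*X*Z ↦ 3·3·1·10 = 90
  2*Y**2 ↦ 2·1·1·1 = 2
  -Y*Z ↦ -1·1·1·10 = -10
  3*Z**2 ↦ 3·1·1·100 = 300
Sum: F(3, 1, 10) = (27) + (-3) + (90) + (2) + (-10) + (300) = 406.
Reducing mod 11: 406 ≡ 10 (mod 11).
Since F(a, b, c) ≡ 10 ≠ 0 (mod 11), P does NOT lie on the curve.


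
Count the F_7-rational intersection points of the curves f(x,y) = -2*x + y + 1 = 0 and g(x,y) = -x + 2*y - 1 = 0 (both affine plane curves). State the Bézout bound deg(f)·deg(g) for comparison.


Common zeros: {(1, 1)}; count = 1; Bézout bound = 1.

deg(f) = 1, deg(g) = 1, so Bézout bound = 1.
Scan x ∈ F_7. For each x, list the y ∈ F_7 with f(x, y) ≡ 0 and those with g(x, y) ≡ 0 (mod 7); the common zeros in that column are the intersection.
  x = 0: f ≡ 0 at y ∈ {6}; g ≡ 0 at y ∈ {4}; common: ∅.
  x = 1: f ≡ 0 at y ∈ {1}; g ≡ 0 at y ∈ {1}; common: {1}.
  x = 2: f ≡ 0 at y ∈ {3}; g ≡ 0 at y ∈ {5}; common: ∅.
  x = 3: f ≡ 0 at y ∈ {5}; g ≡ 0 at y ∈ {2}; common: ∅.
  x = 4: f ≡ 0 at y ∈ {0}; g ≡ 0 at y ∈ {6}; common: ∅.
  x = 5: f ≡ 0 at y ∈ {2}; g ≡ 0 at y ∈ {3}; common: ∅.
  x = 6: f ≡ 0 at y ∈ {4}; g ≡ 0 at y ∈ {0}; common: ∅.
Collecting: common zeros = {(1, 1)}, so the count is 1.
Comparison with the Bézout bound: 1 ≤ 1 = deg(f)·deg(g), as expected for curves with no common component (the bound is attained).


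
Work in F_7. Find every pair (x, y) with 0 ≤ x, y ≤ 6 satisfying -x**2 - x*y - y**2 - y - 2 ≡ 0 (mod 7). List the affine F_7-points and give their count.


Affine F_7-points: {(0, 3), (3, 5), (4, 3), (4, 6), (6, 2), (6, 5)}; count = 6.

For each of the 49 pairs (x, y) ∈ F_7², evaluate f(x, y) mod 7. Record the zeros.
  x = 0: [0↦5, 1↦3, 2↦6, 3↦0, 4↦6, 5↦3, 6↦5]  zeros at y ∈ {3}
  x = 1: [0↦4, 1↦1, 2↦3, 3↦3, 4↦1, 5↦4, 6↦5]  zeros at y ∈ ∅
  x = 2: [0↦1, 1↦4, 2↦5, 3↦4, 4↦1, 5↦3, 6↦3]  zeros at y ∈ ∅
  x = 3: [0↦3, 1↦5, 2↦5, 3↦3, 4↦6, 5↦0, 6↦6]  zeros at y ∈ {5}
  x = 4: [0↦3, 1↦4, 2↦3, 3↦0, 4↦2, 5↦2, 6↦0]  zeros at y ∈ {3, 6}
  x = 5: [0↦1, 1↦1, 2↦6, 3↦2, 4↦3, 5↦2, 6↦6]  zeros at y ∈ ∅
  x = 6: [0↦4, 1↦3, 2↦0, 3↦2, 4↦2, 5↦0, 6↦3]  zeros at y ∈ {2, 5}
Collecting zeros: affine points = {(0, 3), (3, 5), (4, 3), (4, 6), (6, 2), (6, 5)}.
Total count |C(F_7)_aff| = 6.


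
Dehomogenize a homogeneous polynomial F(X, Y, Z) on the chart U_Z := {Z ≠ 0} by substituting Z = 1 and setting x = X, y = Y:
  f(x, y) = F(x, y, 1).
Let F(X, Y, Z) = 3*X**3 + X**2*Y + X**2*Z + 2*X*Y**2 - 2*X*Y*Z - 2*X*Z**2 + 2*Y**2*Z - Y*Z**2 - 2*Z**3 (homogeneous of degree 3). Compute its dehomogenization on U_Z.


f(x, y) = 3*x**3 + x**2*y + x**2 + 2*x*y**2 - 2*x*y - 2*x + 2*y**2 - y - 2

On U_Z we set Z = 1. Each monomial c·X^i·Y^j·Z^k in F becomes c·x^i·y^j·1^k = c·x^i·y^j.
Substituting Z = 1: F(X, Y, 1) = 3*x**3 + x**2*y + x**2 + 2*x*y**2 - 2*x*y - 2*x + 2*y**2 - y - 2.
Note: deg(f) ≤ deg(F) = 3; strict inequality happens when F is divisible by Z (lost terms).


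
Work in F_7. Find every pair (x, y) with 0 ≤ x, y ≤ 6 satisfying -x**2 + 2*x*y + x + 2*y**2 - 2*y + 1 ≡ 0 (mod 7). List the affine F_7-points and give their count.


Affine F_7-points: {(3, 6)}; count = 1.

For each of the 49 pairs (x, y) ∈ F_7², evaluate f(x, y) mod 7. Record the zeros.
  x = 0: [0↦1, 1↦1, 2↦5, 3↦6, 4↦4, 5↦6, 6↦5]  zeros at y ∈ ∅
  x = 1: [0↦1, 1↦3, 2↦2, 3↦5, 4↦5, 5↦2, 6↦3]  zeros at y ∈ ∅
  x = 2: [0↦6, 1↦3, 2↦4, 3↦2, 4↦4, 5↦3, 6↦6]  zeros at y ∈ ∅
  x = 3: [0↦2, 1↦1, 2↦4, 3↦4, 4↦1, 5↦2, 6↦0]  zeros at y ∈ {6}
  x = 4: [0↦3, 1↦4, 2↦2, 3↦4, 4↦3, 5↦6, 6↦6]  zeros at y ∈ ∅
  x = 5: [0↦2, 1↦5, 2↦5, 3↦2, 4↦3, 5↦1, 6↦3]  zeros at y ∈ ∅
  x = 6: [0↦6, 1↦4, 2↦6, 3↦5, 4↦1, 5↦1, 6↦5]  zeros at y ∈ ∅
Collecting zeros: affine points = {(3, 6)}.
Total count |C(F_7)_aff| = 1.


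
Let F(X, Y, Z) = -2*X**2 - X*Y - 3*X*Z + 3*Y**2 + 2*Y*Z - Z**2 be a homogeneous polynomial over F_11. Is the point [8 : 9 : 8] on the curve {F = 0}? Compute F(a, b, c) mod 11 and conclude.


F(8,9,8) ≡ 8 (mod 11); P is NOT on the curve.

Evaluate F(8, 9, 8) term-by-term (mod 11).
  -2*X**2 ↦ -2·64·1·1 = -128
  -X*Y ↦ -1·8·9·1 = -72
  -3*X*Z ↦ -3·8·1·8 = -192
  3*Y**2 ↦ 3·1·81·1 = 243
  2*Y*Z ↦ 2·1·9·8 = 144
  -Z**2 ↦ -1·1·1·64 = -64
Sum: F(8, 9, 8) = (-128) + (-72) + (-192) + (243) + (144) + (-64) = -69.
Reducing mod 11: -69 ≡ 8 (mod 11).
Since F(a, b, c) ≡ 8 ≠ 0 (mod 11), P does NOT lie on the curve.


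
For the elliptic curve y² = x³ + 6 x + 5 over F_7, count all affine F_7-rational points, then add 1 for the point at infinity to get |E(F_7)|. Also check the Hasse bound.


Affine points = {(2, 2), (2, 5), (3, 1), (3, 6), (4, 3), (4, 4)}; affine count = 6; |E(F_7)| = 7.

Discriminant check: Δ ∝ 4a³ + 27b² = 4·6³ + 27·5² = 4·216 + 27·25 ≡ 6 (mod 7). Nonzero ⇒ E is nonsingular.
For each x ∈ F_7, compute rhs = x³ + 6·x + 5 mod 7, then count y ∈ F_7 with y² ≡ rhs.
  x = 0: rhs = 5, matching y values: none (0 points).
  x = 1: rhs = 5, matching y values: none (0 points).
  x = 2: rhs = 4, matching y values: 2, 5 (2 points).
  x = 3: rhs = 1, matching y values: 1, 6 (2 points).
  x = 4: rhs = 2, matching y values: 3, 4 (2 points).
  x = 5: rhs = 6, matching y values: none (0 points).
  x = 6: rhs = 5, matching y values: none (0 points).
Total affine count: 6.
Full point count |E(F_7)| = 6 + 1 = 7.
Hasse bound: |7 − (7+1)| = |-1| = 1 ≤ 2√7 ≈ 5.2915 ✓.


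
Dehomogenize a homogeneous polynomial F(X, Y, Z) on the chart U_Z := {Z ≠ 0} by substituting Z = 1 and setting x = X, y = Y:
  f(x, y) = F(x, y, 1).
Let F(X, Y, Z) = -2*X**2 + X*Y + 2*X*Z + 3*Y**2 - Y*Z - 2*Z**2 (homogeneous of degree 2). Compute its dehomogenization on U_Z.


f(x, y) = -2*x**2 + x*y + 2*x + 3*y**2 - y - 2

On U_Z we set Z = 1. Each monomial c·X^i·Y^j·Z^k in F becomes c·x^i·y^j·1^k = c·x^i·y^j.
Substituting Z = 1: F(X, Y, 1) = -2*x**2 + x*y + 2*x + 3*y**2 - y - 2.
Note: deg(f) ≤ deg(F) = 2; strict inequality happens when F is divisible by Z (lost terms).


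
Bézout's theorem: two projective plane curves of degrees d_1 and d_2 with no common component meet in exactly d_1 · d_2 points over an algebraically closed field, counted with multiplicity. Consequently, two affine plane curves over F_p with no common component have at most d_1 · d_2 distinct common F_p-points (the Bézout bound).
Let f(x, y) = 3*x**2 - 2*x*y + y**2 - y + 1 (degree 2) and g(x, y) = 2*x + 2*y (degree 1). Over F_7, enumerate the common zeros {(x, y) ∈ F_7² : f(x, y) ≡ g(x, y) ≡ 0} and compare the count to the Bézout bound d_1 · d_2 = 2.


Common zeros: ∅; count = 0; Bézout bound = 2.

deg(f) = 2, deg(g) = 1, so Bézout bound = 2.
Scan x ∈ F_7. For each x, list the y ∈ F_7 with f(x, y) ≡ 0 and those with g(x, y) ≡ 0 (mod 7); the common zeros in that column are the intersection.
  x = 0: f ≡ 0 at y ∈ {3, 5}; g ≡ 0 at y ∈ {0}; common: ∅.
  x = 1: f ≡ 0 at y ∈ {5}; g ≡ 0 at y ∈ {6}; common: ∅.
  x = 2: f ≡ 0 at y ∈ {2, 3}; g ≡ 0 at y ∈ {5}; common: ∅.
  x = 3: f ≡ 0 at y ∈ {0}; g ≡ 0 at y ∈ {4}; common: ∅.
  x = 4: f ≡ 0 at y ∈ {0, 2}; g ≡ 0 at y ∈ {3}; common: ∅.
  x = 5: f ≡ 0 at y ∈ ∅; g ≡ 0 at y ∈ {2}; common: ∅.
  x = 6: f ≡ 0 at y ∈ ∅; g ≡ 0 at y ∈ {1}; common: ∅.
Collecting: common zeros = ∅, so the count is 0.
Comparison with the Bézout bound: 0 ≤ 2 = deg(f)·deg(g), as expected for curves with no common component (the affine F_7-count falls short of the bound because intersections may lie at infinity, over extension fields, or carry multiplicity).


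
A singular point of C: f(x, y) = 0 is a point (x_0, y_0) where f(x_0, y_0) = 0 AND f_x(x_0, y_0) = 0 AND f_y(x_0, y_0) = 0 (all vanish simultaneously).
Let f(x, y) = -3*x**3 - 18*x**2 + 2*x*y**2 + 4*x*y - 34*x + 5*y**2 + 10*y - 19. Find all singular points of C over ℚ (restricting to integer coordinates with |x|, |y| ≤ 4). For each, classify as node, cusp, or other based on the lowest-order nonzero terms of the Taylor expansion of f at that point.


Singular points: {(-2, -1)}; classification: cusp.

Compute partial derivatives:
  f_x = -9*x**2 - 36*x + 2*y**2 + 4*y - 34.
  f_y = 4*x*y + 4*x + 10*y + 10.
Scan x_0 ∈ {−4, ..., 4}. For each x_0, f_y(x_0, y) is a polynomial in y; find its integer roots y ∈ {−4, ..., 4}, then test f_x and f at those candidates.
  x = -4: f_y(-4, y) = -6*y - 6; vanishes at y ∈ {-1}. (-4, -1): f_x = -36 ≠ 0.
  x = -3: f_y(-3, y) = -2*y - 2; vanishes at y ∈ {-1}. (-3, -1): f_x = -9 ≠ 0.
  x = -2: f_y(-2, y) = 2*y + 2; vanishes at y ∈ {-1}. (-2, -1): f_x = 0, f = 0 — SINGULAR.
  x = -1: f_y(-1, y) = 6*y + 6; vanishes at y ∈ {-1}. (-1, -1): f_x = -9 ≠ 0.
  x = 0: f_y(0, y) = 10*y + 10; vanishes at y ∈ {-1}. (0, -1): f_x = -36 ≠ 0.
  x = 1: f_y(1, y) = 14*y + 14; vanishes at y ∈ {-1}. (1, -1): f_x = -81 ≠ 0.
  x = 2: f_y(2, y) = 18*y + 18; vanishes at y ∈ {-1}. (2, -1): f_x = -144 ≠ 0.
  x = 3: f_y(3, y) = 22*y + 22; vanishes at y ∈ {-1}. (3, -1): f_x = -225 ≠ 0.
  x = 4: f_y(4, y) = 26*y + 26; vanishes at y ∈ {-1}. (4, -1): f_x = -324 ≠ 0.
Only singular point on the grid: (-2, -1).
Classify: substitute x = -2 + u, y = -1 + v and expand: f = -3*u**3 + 2*u*v**2 + v**2.
No constant or linear terms (consistent with a singular point). Quadratic part: v**2. Cubic part: -3*u**3 + 2*u*v**2.
The quadratic part v**2 is a perfect square, so there is a single (double) tangent line v = 0, i.e. y = -1. Restricting the cubic part to that line (v = 0) leaves -3*u**3 ≠ 0, so f is not divisible by v and the branch is v² ≈ 3*u**3 to lowest order — this is a cusp.
Classification: cusp.


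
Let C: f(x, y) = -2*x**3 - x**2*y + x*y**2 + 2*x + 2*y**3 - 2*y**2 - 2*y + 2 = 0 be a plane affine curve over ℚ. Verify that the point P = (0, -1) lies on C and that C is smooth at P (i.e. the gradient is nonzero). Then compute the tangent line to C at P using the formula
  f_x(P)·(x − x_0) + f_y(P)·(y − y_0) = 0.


Tangent line at P: 3*x + 8*y + 8 = 0.

Step 1: f(0, -1) = 0, so P lies on C.
Step 2: partial derivatives
  f_x(x, y) = -6*x**2 - 2*x*y + y**2 + 2, f_y(x, y) = -x**2 + 2*x*y + 6*y**2 - 4*y - 2.
  f_x(P) = 3, f_y(P) = 8 (gradient nonzero, so P is smooth).
Step 3: tangent line at P: 3·(x − 0) + 8·(y − -1) = 0.
Expanding: 3*x + 8*y + 8 = 0.


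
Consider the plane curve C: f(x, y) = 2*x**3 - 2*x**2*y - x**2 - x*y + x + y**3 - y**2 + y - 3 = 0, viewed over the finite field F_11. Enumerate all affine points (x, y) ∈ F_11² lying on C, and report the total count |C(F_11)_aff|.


Affine F_11-points: {(1, 3), (2, 0), (2, 5), (2, 7), (5, 7), (6, 7), (6, 8), (8, 4), (9, 3), (9, 10), (10, 3)}; count = 11.

For each of the 121 pairs (x, y) ∈ F_11², evaluate f(x, y) mod 11. Record the zeros.
  x = 0: [0↦8, 1↦9, 2↦3, 3↦7, 4↦5, 5↦3, 6↦7, 7↦1, 8↦2, 9↦5, 10↦5]  zeros at y ∈ ∅
  x = 1: [0↦10, 1↦8, 2↦10, 3↦0, 4↦6, 5↦1, 6↦2, 7↦4, 8↦2, 9↦2, 10↦10]  zeros at y ∈ {3}
  x = 2: [0↦0, 1↦2, 2↦8, 3↦2, 4↦1, 5↦0, 6↦5, 7↦0, 8↦2, 9↦6, 10↦7]  zeros at y ∈ {0, 5, 7}
  x = 3: [0↦1, 1↦3, 2↦9, 3↦3, 4↦2, 5↦1, 6↦6, 7↦1, 8↦3, 9↦7, 10↦8]  zeros at y ∈ ∅
  x = 4: [0↦3, 1↦1, 2↦3, 3↦4, 4↦10, 5↦5, 6↦6, 7↦8, 8↦6, 9↦6, 10↦3]  zeros at y ∈ ∅
  x = 5: [0↦7, 1↦8, 2↦2, 3↦6, 4↦4, 5↦2, 6↦6, 7↦0, 8↦1, 9↦4, 10↦4]  zeros at y ∈ {7}
  x = 6: [0↦3, 1↦3, 2↦7, 3↦10, 4↦7, 5↦4, 6↦7, 7↦0, 8↦0, 9↦2, 10↦1]  zeros at y ∈ {7, 8}
  x = 7: [0↦3, 1↦9, 2↦8, 3↦6, 4↦9, 5↦1, 6↦10, 7↦9, 8↦4, 9↦1, 10↦6]  zeros at y ∈ ∅
  x = 8: [0↦8, 1↦5, 2↦6, 3↦6, 4↦0, 5↦5, 6↦5, 7↦6, 8↦3, 9↦2, 10↦9]  zeros at y ∈ {4}
  x = 9: [0↦8, 1↦3, 2↦2, 3↦0, 4↦3, 5↦6, 6↦4, 7↦3, 8↦9, 9↦6, 10↦0]  zeros at y ∈ {3, 10}
  x = 10: [0↦4, 1↦4, 2↦8, 3↦0, 4↦8, 5↦5, 6↦8, 7↦1, 8↦1, 9↦3, 10↦2]  zeros at y ∈ {3}
Collecting zeros: affine points = {(1, 3), (2, 0), (2, 5), (2, 7), (5, 7), (6, 7), (6, 8), (8, 4), (9, 3), (9, 10), (10, 3)}.
Total count |C(F_11)_aff| = 11.


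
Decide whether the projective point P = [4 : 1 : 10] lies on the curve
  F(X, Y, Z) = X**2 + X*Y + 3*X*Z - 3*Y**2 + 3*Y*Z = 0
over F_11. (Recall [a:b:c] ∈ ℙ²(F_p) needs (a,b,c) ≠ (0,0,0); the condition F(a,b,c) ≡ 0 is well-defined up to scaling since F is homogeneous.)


F(4,1,10) ≡ 2 (mod 11); P is NOT on the curve.

Evaluate F(4, 1, 10) term-by-term (mod 11).
  X**2 ↦ 1·16·1·1 = 16
  X*Y ↦ 1·4·1·1 = 4
  3*X*Z ↦ 3·4·1·10 = 120
  -3*Y**2 ↦ -3·1·1·1 = -3
  3*Y*Z ↦ 3·1·1·10 = 30
Sum: F(4, 1, 10) = (16) + (4) + (120) + (-3) + (30) = 167.
Reducing mod 11: 167 ≡ 2 (mod 11).
Since F(a, b, c) ≡ 2 ≠ 0 (mod 11), P does NOT lie on the curve.


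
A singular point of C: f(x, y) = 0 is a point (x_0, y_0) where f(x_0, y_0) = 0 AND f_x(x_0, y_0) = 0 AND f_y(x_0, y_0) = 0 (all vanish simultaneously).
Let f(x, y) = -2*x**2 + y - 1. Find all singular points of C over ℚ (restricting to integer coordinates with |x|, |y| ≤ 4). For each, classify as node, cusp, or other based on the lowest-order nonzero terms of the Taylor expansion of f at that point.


No singular points in the scanned grid; C is smooth there.

Compute partial derivatives:
  f_x = -4*x.
  f_y = 1.
f_y = 1 is a nonzero constant, so f_y never vanishes: no point (x, y) can satisfy f = f_x = f_y = 0. In particular no (x, y) ∈ {−4, ..., 4}² is singular; the curve is smooth.


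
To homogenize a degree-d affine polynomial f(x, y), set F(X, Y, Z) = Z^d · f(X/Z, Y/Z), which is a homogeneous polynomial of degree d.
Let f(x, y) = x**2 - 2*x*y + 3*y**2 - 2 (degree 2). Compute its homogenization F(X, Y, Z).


F(X, Y, Z) = X**2 - 2*X*Y + 3*Y**2 - 2*Z**2

deg(f) = 2.
Substitute x = X/Z, y = Y/Z into f, then multiply by Z^2.
  monomial 1·x^2·y^0 ↦ 1·X^2·Y^0·Z^0.
  monomial -2·x^1·y^1 ↦ -2·X^1·Y^1·Z^0.
  monomial 3·x^0·y^2 ↦ 3·X^0·Y^2·Z^0.
  monomial -2·x^0·y^0 ↦ -2·X^0·Y^0·Z^2.
Collecting: F(X, Y, Z) = X**2 - 2*X*Y + 3*Y**2 - 2*Z**2.


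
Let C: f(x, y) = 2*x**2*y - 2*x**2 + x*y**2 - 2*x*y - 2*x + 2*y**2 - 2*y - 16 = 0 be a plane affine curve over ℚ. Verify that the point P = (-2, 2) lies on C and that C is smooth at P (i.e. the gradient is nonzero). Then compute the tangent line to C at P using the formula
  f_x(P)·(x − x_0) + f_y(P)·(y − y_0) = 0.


Tangent line at P: -10*x + 10*y - 40 = 0.

Step 1: f(-2, 2) = 0, so P lies on C.
Step 2: partial derivatives
  f_x(x, y) = 4*x*y - 4*x + y**2 - 2*y - 2, f_y(x, y) = 2*x**2 + 2*x*y - 2*x + 4*y - 2.
  f_x(P) = -10, f_y(P) = 10 (gradient nonzero, so P is smooth).
Step 3: tangent line at P: -10·(x − -2) + 10·(y − 2) = 0.
Expanding: -10*x + 10*y - 40 = 0.


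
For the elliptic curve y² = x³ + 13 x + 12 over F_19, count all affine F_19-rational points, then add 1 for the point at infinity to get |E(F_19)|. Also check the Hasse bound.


Affine points = {(1, 8), (1, 11), (7, 3), (7, 16), (8, 1), (8, 18), (11, 2), (11, 17), (17, 4), (17, 15), (18, 6), (18, 13)}; affine count = 12; |E(F_19)| = 13.

Discriminant check: Δ ∝ 4a³ + 27b² = 4·13³ + 27·12² = 4·2197 + 27·144 ≡ 3 (mod 19). Nonzero ⇒ E is nonsingular.
For each x ∈ F_19, compute rhs = x³ + 13·x + 12 mod 19, then count y ∈ F_19 with y² ≡ rhs.
  x = 0: rhs = 12, matching y values: none (0 points).
  x = 1: rhs = 7, matching y values: 8, 11 (2 points).
  x = 2: rhs = 8, matching y values: none (0 points).
  x = 3: rhs = 2, matching y values: none (0 points).
  x = 4: rhs = 14, matching y values: none (0 points).
  x = 5: rhs = 12, matching y values: none (0 points).
  x = 6: rhs = 2, matching y values: none (0 points).
  x = 7: rhs = 9, matching y values: 3, 16 (2 points).
  x = 8: rhs = 1, matching y values: 1, 18 (2 points).
  x = 9: rhs = 3, matching y values: none (0 points).
  x = 10: rhs = 2, matching y values: none (0 points).
  x = 11: rhs = 4, matching y values: 2, 17 (2 points).
  x = 12: rhs = 15, matching y values: none (0 points).
  x = 13: rhs = 3, matching y values: none (0 points).
  x = 14: rhs = 12, matching y values: none (0 points).
  x = 15: rhs = 10, matching y values: none (0 points).
  x = 16: rhs = 3, matching y values: none (0 points).
  x = 17: rhs = 16, matching y values: 4, 15 (2 points).
  x = 18: rhs = 17, matching y values: 6, 13 (2 points).
Total affine count: 12.
Full point count |E(F_19)| = 12 + 1 = 13.
Hasse bound: |13 − (19+1)| = |-7| = 7 ≤ 2√19 ≈ 8.7178 ✓.


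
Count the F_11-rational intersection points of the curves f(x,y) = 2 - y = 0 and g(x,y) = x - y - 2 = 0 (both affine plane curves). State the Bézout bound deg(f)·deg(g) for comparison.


Common zeros: {(4, 2)}; count = 1; Bézout bound = 1.

deg(f) = 1, deg(g) = 1, so Bézout bound = 1.
Scan x ∈ F_11. For each x, list the y ∈ F_11 with f(x, y) ≡ 0 and those with g(x, y) ≡ 0 (mod 11); the common zeros in that column are the intersection.
  x = 0: f ≡ 0 at y ∈ {2}; g ≡ 0 at y ∈ {9}; common: ∅.
  x = 1: f ≡ 0 at y ∈ {2}; g ≡ 0 at y ∈ {10}; common: ∅.
  x = 2: f ≡ 0 at y ∈ {2}; g ≡ 0 at y ∈ {0}; common: ∅.
  x = 3: f ≡ 0 at y ∈ {2}; g ≡ 0 at y ∈ {1}; common: ∅.
  x = 4: f ≡ 0 at y ∈ {2}; g ≡ 0 at y ∈ {2}; common: {2}.
  x = 5: f ≡ 0 at y ∈ {2}; g ≡ 0 at y ∈ {3}; common: ∅.
  x = 6: f ≡ 0 at y ∈ {2}; g ≡ 0 at y ∈ {4}; common: ∅.
  x = 7: f ≡ 0 at y ∈ {2}; g ≡ 0 at y ∈ {5}; common: ∅.
  x = 8: f ≡ 0 at y ∈ {2}; g ≡ 0 at y ∈ {6}; common: ∅.
  x = 9: f ≡ 0 at y ∈ {2}; g ≡ 0 at y ∈ {7}; common: ∅.
  x = 10: f ≡ 0 at y ∈ {2}; g ≡ 0 at y ∈ {8}; common: ∅.
Collecting: common zeros = {(4, 2)}, so the count is 1.
Comparison with the Bézout bound: 1 ≤ 1 = deg(f)·deg(g), as expected for curves with no common component (the bound is attained).


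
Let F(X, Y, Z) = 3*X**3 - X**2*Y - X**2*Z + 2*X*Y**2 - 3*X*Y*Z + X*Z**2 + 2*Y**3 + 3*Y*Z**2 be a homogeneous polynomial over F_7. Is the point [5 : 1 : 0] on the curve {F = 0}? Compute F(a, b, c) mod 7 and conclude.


F(5,1,0) ≡ 5 (mod 7); P is NOT on the curve.

Evaluate F(5, 1, 0) term-by-term (mod 7).
  3*X**3 ↦ 3·125·1·1 = 375
  -X**2*Y ↦ -1·25·1·1 = -25
  -X**2*Z ↦ -1·25·1·0 = 0
  2*X*Y**2 ↦ 2·5·1·1 = 10
  -3*X*Y*Z ↦ -3·5·1·0 = 0
  X*Z**2 ↦ 1·5·1·0 = 0
  2*Y**3 ↦ 2·1·1·1 = 2
  3*Y*Z**2 ↦ 3·1·1·0 = 0
Sum: F(5, 1, 0) = (375) + (-25) + (0) + (10) + (0) + (0) + (2) + (0) = 362.
Reducing mod 7: 362 ≡ 5 (mod 7).
Since F(a, b, c) ≡ 5 ≠ 0 (mod 7), P does NOT lie on the curve.


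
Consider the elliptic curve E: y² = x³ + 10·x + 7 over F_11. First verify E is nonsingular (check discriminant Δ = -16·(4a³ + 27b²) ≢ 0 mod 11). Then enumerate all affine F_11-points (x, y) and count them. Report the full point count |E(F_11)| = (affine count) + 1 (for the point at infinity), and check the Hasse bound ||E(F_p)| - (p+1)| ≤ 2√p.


Affine points = {(3, 3), (3, 8), (4, 1), (4, 10), (8, 4), (8, 7), (9, 1), (9, 10)}; affine count = 8; |E(F_11)| = 9.

Discriminant check: Δ ∝ 4a³ + 27b² = 4·10³ + 27·7² = 4·1000 + 27·49 ≡ 10 (mod 11). Nonzero ⇒ E is nonsingular.
For each x ∈ F_11, compute rhs = x³ + 10·x + 7 mod 11, then count y ∈ F_11 with y² ≡ rhs.
  x = 0: rhs = 7, matching y values: none (0 points).
  x = 1: rhs = 7, matching y values: none (0 points).
  x = 2: rhs = 2, matching y values: none (0 points).
  x = 3: rhs = 9, matching y values: 3, 8 (2 points).
  x = 4: rhs = 1, matching y values: 1, 10 (2 points).
  x = 5: rhs = 6, matching y values: none (0 points).
  x = 6: rhs = 8, matching y values: none (0 points).
  x = 7: rhs = 2, matching y values: none (0 points).
  x = 8: rhs = 5, matching y values: 4, 7 (2 points).
  x = 9: rhs = 1, matching y values: 1, 10 (2 points).
  x = 10: rhs = 7, matching y values: none (0 points).
Total affine count: 8.
Full point count |E(F_11)| = 8 + 1 = 9.
Hasse bound: |9 − (11+1)| = |-3| = 3 ≤ 2√11 ≈ 6.6332 ✓.


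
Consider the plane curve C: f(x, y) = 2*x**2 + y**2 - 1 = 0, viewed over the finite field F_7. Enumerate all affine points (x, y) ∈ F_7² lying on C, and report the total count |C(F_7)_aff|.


Affine F_7-points: {(0, 1), (0, 6), (2, 0), (3, 2), (3, 5), (4, 2), (4, 5), (5, 0)}; count = 8.

For each of the 49 pairs (x, y) ∈ F_7², evaluate f(x, y) mod 7. Record the zeros.
  x = 0: [0↦6, 1↦0, 2↦3, 3↦1, 4↦1, 5↦3, 6↦0]  zeros at y ∈ {1, 6}
  x = 1: [0↦1, 1↦2, 2↦5, 3↦3, 4↦3, 5↦5, 6↦2]  zeros at y ∈ ∅
  x = 2: [0↦0, 1↦1, 2↦4, 3↦2, 4↦2, 5↦4, 6↦1]  zeros at y ∈ {0}
  x = 3: [0↦3, 1↦4, 2↦0, 3↦5, 4↦5, 5↦0, 6↦4]  zeros at y ∈ {2, 5}
  x = 4: [0↦3, 1↦4, 2↦0, 3↦5, 4↦5, 5↦0, 6↦4]  zeros at y ∈ {2, 5}
  x = 5: [0↦0, 1↦1, 2↦4, 3↦2, 4↦2, 5↦4, 6↦1]  zeros at y ∈ {0}
  x = 6: [0↦1, 1↦2, 2↦5, 3↦3, 4↦3, 5↦5, 6↦2]  zeros at y ∈ ∅
Collecting zeros: affine points = {(0, 1), (0, 6), (2, 0), (3, 2), (3, 5), (4, 2), (4, 5), (5, 0)}.
Total count |C(F_7)_aff| = 8.


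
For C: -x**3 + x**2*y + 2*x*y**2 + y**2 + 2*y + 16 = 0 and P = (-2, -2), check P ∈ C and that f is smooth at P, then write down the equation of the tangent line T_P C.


Tangent line at P: 4*x + 18*y + 44 = 0.

Step 1: f(-2, -2) = 0, so P lies on C.
Step 2: partial derivatives
  f_x(x, y) = -3*x**2 + 2*x*y + 2*y**2, f_y(x, y) = x**2 + 4*x*y + 2*y + 2.
  f_x(P) = 4, f_y(P) = 18 (gradient nonzero, so P is smooth).
Step 3: tangent line at P: 4·(x − -2) + 18·(y − -2) = 0.
Expanding: 4*x + 18*y + 44 = 0.


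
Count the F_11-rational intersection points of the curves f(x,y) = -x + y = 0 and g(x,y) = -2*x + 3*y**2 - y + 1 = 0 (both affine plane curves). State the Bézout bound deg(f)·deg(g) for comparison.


Common zeros: ∅; count = 0; Bézout bound = 2.

deg(f) = 1, deg(g) = 2, so Bézout bound = 2.
Scan x ∈ F_11. For each x, list the y ∈ F_11 with f(x, y) ≡ 0 and those with g(x, y) ≡ 0 (mod 11); the common zeros in that column are the intersection.
  x = 0: f ≡ 0 at y ∈ {0}; g ≡ 0 at y ∈ {2}; common: ∅.
  x = 1: f ≡ 0 at y ∈ {1}; g ≡ 0 at y ∈ ∅; common: ∅.
  x = 2: f ≡ 0 at y ∈ {2}; g ≡ 0 at y ∈ {6, 9}; common: ∅.
  x = 3: f ≡ 0 at y ∈ {3}; g ≡ 0 at y ∈ ∅; common: ∅.
  x = 4: f ≡ 0 at y ∈ {4}; g ≡ 0 at y ∈ ∅; common: ∅.
  x = 5: f ≡ 0 at y ∈ {5}; g ≡ 0 at y ∈ ∅; common: ∅.
  x = 6: f ≡ 0 at y ∈ {6}; g ≡ 0 at y ∈ {0, 4}; common: ∅.
  x = 7: f ≡ 0 at y ∈ {7}; g ≡ 0 at y ∈ {1, 3}; common: ∅.
  x = 8: f ≡ 0 at y ∈ {8}; g ≡ 0 at y ∈ {5, 10}; common: ∅.
  x = 9: f ≡ 0 at y ∈ {9}; g ≡ 0 at y ∈ ∅; common: ∅.
  x = 10: f ≡ 0 at y ∈ {10}; g ≡ 0 at y ∈ {7, 8}; common: ∅.
Collecting: common zeros = ∅, so the count is 0.
Comparison with the Bézout bound: 0 ≤ 2 = deg(f)·deg(g), as expected for curves with no common component (the affine F_11-count falls short of the bound because intersections may lie at infinity, over extension fields, or carry multiplicity).


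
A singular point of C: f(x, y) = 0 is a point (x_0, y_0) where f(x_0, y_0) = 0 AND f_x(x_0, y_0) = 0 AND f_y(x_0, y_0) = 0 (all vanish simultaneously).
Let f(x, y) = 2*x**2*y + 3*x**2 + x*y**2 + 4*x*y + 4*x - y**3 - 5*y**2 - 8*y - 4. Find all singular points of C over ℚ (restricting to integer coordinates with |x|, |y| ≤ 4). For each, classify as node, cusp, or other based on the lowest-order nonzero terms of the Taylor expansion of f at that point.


Singular points: {(0, -2)}; classification: node.

Compute partial derivatives:
  f_x = 4*x*y + 6*x + y**2 + 4*y + 4.
  f_y = 2*x**2 + 2*x*y + 4*x - 3*y**2 - 10*y - 8.
Scan x_0 ∈ {−4, ..., 4}. For each x_0, f_y(x_0, y) is a polynomial in y; find its integer roots y ∈ {−4, ..., 4}, then test f_x and f at those candidates.
  x = -4: f_y(-4, y) = -3*y**2 - 18*y + 8; no integer root y with |y| ≤ 4.
  x = -3: f_y(-3, y) = -3*y**2 - 16*y - 2; no integer root y with |y| ≤ 4.
  x = -2: f_y(-2, y) = -3*y**2 - 14*y - 8; vanishes at y ∈ {-4}. (-2, -4): f_x = 24 ≠ 0.
  x = -1: f_y(-1, y) = -3*y**2 - 12*y - 10; no integer root y with |y| ≤ 4.
  x = 0: f_y(0, y) = -3*y**2 - 10*y - 8; vanishes at y ∈ {-2}. (0, -2): f_x = 0, f = 0 — SINGULAR.
  x = 1: f_y(1, y) = -3*y**2 - 8*y - 2; no integer root y with |y| ≤ 4.
  x = 2: f_y(2, y) = -3*y**2 - 6*y + 8; no integer root y with |y| ≤ 4.
  x = 3: f_y(3, y) = -3*y**2 - 4*y + 22; no integer root y with |y| ≤ 4.
  x = 4: f_y(4, y) = -3*y**2 - 2*y + 40; vanishes at y ∈ {-4}. (4, -4): f_x = -36 ≠ 0.
Only singular point on the grid: (0, -2).
Classify: substitute x = 0 + u, y = -2 + v and expand: f = 2*u**2*v - u**2 + u*v**2 - v**3 + v**2.
No constant or linear terms (consistent with a singular point). Quadratic part: -u**2 + v**2. Cubic part: 2*u**2*v + u*v**2 - v**3.
The quadratic part v**2 - u**2 = (v − u)(v + u) splits into two distinct linear factors, so there are two distinct tangent lines y − -2 = ±(x − 0) — this is a node (ordinary double point).
Classification: node.


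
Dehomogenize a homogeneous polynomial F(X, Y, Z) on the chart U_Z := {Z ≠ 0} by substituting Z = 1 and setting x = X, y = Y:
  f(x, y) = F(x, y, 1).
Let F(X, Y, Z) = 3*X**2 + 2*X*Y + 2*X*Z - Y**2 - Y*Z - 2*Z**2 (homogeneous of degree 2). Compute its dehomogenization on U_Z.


f(x, y) = 3*x**2 + 2*x*y + 2*x - y**2 - y - 2

On U_Z we set Z = 1. Each monomial c·X^i·Y^j·Z^k in F becomes c·x^i·y^j·1^k = c·x^i·y^j.
Substituting Z = 1: F(X, Y, 1) = 3*x**2 + 2*x*y + 2*x - y**2 - y - 2.
Note: deg(f) ≤ deg(F) = 2; strict inequality happens when F is divisible by Z (lost terms).


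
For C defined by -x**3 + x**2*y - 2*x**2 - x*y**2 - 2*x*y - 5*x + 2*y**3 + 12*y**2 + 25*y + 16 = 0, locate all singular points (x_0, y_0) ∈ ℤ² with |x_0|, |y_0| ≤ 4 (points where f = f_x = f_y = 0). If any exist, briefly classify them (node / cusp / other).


Singular points: {(-1, -2)}; classification: node.

Compute partial derivatives:
  f_x = -3*x**2 + 2*x*y - 4*x - y**2 - 2*y - 5.
  f_y = x**2 - 2*x*y - 2*x + 6*y**2 + 24*y + 25.
Scan x_0 ∈ {−4, ..., 4}. For each x_0, f_y(x_0, y) is a polynomial in y; find its integer roots y ∈ {−4, ..., 4}, then test f_x and f at those candidates.
  x = -4: f_y(-4, y) = 6*y**2 + 32*y + 49; no integer root y with |y| ≤ 4.
  x = -3: f_y(-3, y) = 6*y**2 + 30*y + 40; no integer root y with |y| ≤ 4.
  x = -2: f_y(-2, y) = 6*y**2 + 28*y + 33; no integer root y with |y| ≤ 4.
  x = -1: f_y(-1, y) = 6*y**2 + 26*y + 28; vanishes at y ∈ {-2}. (-1, -2): f_x = 0, f = 0 — SINGULAR.
  x = 0: f_y(0, y) = 6*y**2 + 24*y + 25; no integer root y with |y| ≤ 4.
  x = 1: f_y(1, y) = 6*y**2 + 22*y + 24; no integer root y with |y| ≤ 4.
  x = 2: f_y(2, y) = 6*y**2 + 20*y + 25; no integer root y with |y| ≤ 4.
  x = 3: f_y(3, y) = 6*y**2 + 18*y + 28; no integer root y with |y| ≤ 4.
  x = 4: f_y(4, y) = 6*y**2 + 16*y + 33; no integer root y with |y| ≤ 4.
Only singular point on the grid: (-1, -2).
Classify: substitute x = -1 + u, y = -2 + v and expand: f = -u**3 + u**2*v - u**2 - u*v**2 + 2*v**3 + v**2.
No constant or linear terms (consistent with a singular point). Quadratic part: -u**2 + v**2. Cubic part: -u**3 + u**2*v - u*v**2 + 2*v**3.
The quadratic part v**2 - u**2 = (v − u)(v + u) splits into two distinct linear factors, so there are two distinct tangent lines y − -2 = ±(x − -1) — this is a node (ordinary double point).
Classification: node.


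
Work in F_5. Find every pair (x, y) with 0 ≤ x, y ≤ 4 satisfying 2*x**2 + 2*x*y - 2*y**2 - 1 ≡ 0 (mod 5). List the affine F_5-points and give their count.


Affine F_5-points: ∅; count = 0.

For each of the 25 pairs (x, y) ∈ F_5², evaluate f(x, y) mod 5. Record the zeros.
  x = 0: [0↦4, 1↦2, 2↦1, 3↦1, 4↦2]  zeros at y ∈ ∅
  x = 1: [0↦1, 1↦1, 2↦2, 3↦4, 4↦2]  zeros at y ∈ ∅
  x = 2: [0↦2, 1↦4, 2↦2, 3↦1, 4↦1]  zeros at y ∈ ∅
  x = 3: [0↦2, 1↦1, 2↦1, 3↦2, 4↦4]  zeros at y ∈ ∅
  x = 4: [0↦1, 1↦2, 2↦4, 3↦2, 4↦1]  zeros at y ∈ ∅
Collecting zeros: affine points = ∅.
Total count |C(F_5)_aff| = 0.


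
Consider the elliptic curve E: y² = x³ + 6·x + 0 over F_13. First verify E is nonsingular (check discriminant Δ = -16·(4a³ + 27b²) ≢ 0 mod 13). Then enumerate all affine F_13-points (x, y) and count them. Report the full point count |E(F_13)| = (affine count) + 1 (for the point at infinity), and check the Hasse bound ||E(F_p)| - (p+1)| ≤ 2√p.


Affine points = {(0, 0), (4, 6), (4, 7), (5, 5), (5, 8), (8, 1), (8, 12), (9, 4), (9, 9)}; affine count = 9; |E(F_13)| = 10.

Discriminant check: Δ ∝ 4a³ + 27b² = 4·6³ + 27·0² = 4·216 + 27·0 ≡ 6 (mod 13). Nonzero ⇒ E is nonsingular.
For each x ∈ F_13, compute rhs = x³ + 6·x + 0 mod 13, then count y ∈ F_13 with y² ≡ rhs.
  x = 0: rhs = 0, matching y values: 0 (1 points).
  x = 1: rhs = 7, matching y values: none (0 points).
  x = 2: rhs = 7, matching y values: none (0 points).
  x = 3: rhs = 6, matching y values: none (0 points).
  x = 4: rhs = 10, matching y values: 6, 7 (2 points).
  x = 5: rhs = 12, matching y values: 5, 8 (2 points).
  x = 6: rhs = 5, matching y values: none (0 points).
  x = 7: rhs = 8, matching y values: none (0 points).
  x = 8: rhs = 1, matching y values: 1, 12 (2 points).
  x = 9: rhs = 3, matching y values: 4, 9 (2 points).
  x = 10: rhs = 7, matching y values: none (0 points).
  x = 11: rhs = 6, matching y values: none (0 points).
  x = 12: rhs = 6, matching y values: none (0 points).
Total affine count: 9.
Full point count |E(F_13)| = 9 + 1 = 10.
Hasse bound: |10 − (13+1)| = |-4| = 4 ≤ 2√13 ≈ 7.2111 ✓.


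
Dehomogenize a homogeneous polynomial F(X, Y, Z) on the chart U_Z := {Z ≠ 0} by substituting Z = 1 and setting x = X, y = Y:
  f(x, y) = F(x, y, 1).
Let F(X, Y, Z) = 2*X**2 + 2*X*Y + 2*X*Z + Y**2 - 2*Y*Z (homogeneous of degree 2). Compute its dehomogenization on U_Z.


f(x, y) = 2*x**2 + 2*x*y + 2*x + y**2 - 2*y

On U_Z we set Z = 1. Each monomial c·X^i·Y^j·Z^k in F becomes c·x^i·y^j·1^k = c·x^i·y^j.
Substituting Z = 1: F(X, Y, 1) = 2*x**2 + 2*x*y + 2*x + y**2 - 2*y.
Note: deg(f) ≤ deg(F) = 2; strict inequality happens when F is divisible by Z (lost terms).


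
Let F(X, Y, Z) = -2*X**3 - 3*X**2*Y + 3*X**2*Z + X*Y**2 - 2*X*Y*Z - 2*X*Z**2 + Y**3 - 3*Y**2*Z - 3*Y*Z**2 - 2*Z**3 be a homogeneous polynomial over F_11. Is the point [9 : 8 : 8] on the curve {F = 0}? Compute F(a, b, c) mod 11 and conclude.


F(9,8,8) ≡ 6 (mod 11); P is NOT on the curve.

Evaluate F(9, 8, 8) term-by-term (mod 11).
  -2*X**3 ↦ -2·729·1·1 = -1458
  -3*X**2*Y ↦ -3·81·8·1 = -1944
  3*X**2*Z ↦ 3·81·1·8 = 1944
  X*Y**2 ↦ 1·9·64·1 = 576
  -2*X*Y*Z ↦ -2·9·8·8 = -1152
  -2*X*Z**2 ↦ -2·9·1·64 = -1152
  Y**3 ↦ 1·1·512·1 = 512
  -3*Y**2*Z ↦ -3·1·64·8 = -1536
  -3*Y*Z**2 ↦ -3·1·8·64 = -1536
  -2*Z**3 ↦ -2·1·1·512 = -1024
Sum: F(9, 8, 8) = (-1458) + (-1944) + (1944) + (576) + (-1152) + (-1152) + (512) + (-1536) + (-1536) + (-1024) = -6770.
Reducing mod 11: -6770 ≡ 6 (mod 11).
Since F(a, b, c) ≡ 6 ≠ 0 (mod 11), P does NOT lie on the curve.


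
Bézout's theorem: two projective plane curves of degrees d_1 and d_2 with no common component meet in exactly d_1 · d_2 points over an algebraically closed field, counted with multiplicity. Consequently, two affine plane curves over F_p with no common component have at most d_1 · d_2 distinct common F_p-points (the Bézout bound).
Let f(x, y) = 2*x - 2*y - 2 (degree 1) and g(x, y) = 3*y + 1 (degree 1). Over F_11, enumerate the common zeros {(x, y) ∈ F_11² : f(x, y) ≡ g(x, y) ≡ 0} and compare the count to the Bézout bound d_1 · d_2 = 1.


Common zeros: {(8, 7)}; count = 1; Bézout bound = 1.

deg(f) = 1, deg(g) = 1, so Bézout bound = 1.
Scan x ∈ F_11. For each x, list the y ∈ F_11 with f(x, y) ≡ 0 and those with g(x, y) ≡ 0 (mod 11); the common zeros in that column are the intersection.
  x = 0: f ≡ 0 at y ∈ {10}; g ≡ 0 at y ∈ {7}; common: ∅.
  x = 1: f ≡ 0 at y ∈ {0}; g ≡ 0 at y ∈ {7}; common: ∅.
  x = 2: f ≡ 0 at y ∈ {1}; g ≡ 0 at y ∈ {7}; common: ∅.
  x = 3: f ≡ 0 at y ∈ {2}; g ≡ 0 at y ∈ {7}; common: ∅.
  x = 4: f ≡ 0 at y ∈ {3}; g ≡ 0 at y ∈ {7}; common: ∅.
  x = 5: f ≡ 0 at y ∈ {4}; g ≡ 0 at y ∈ {7}; common: ∅.
  x = 6: f ≡ 0 at y ∈ {5}; g ≡ 0 at y ∈ {7}; common: ∅.
  x = 7: f ≡ 0 at y ∈ {6}; g ≡ 0 at y ∈ {7}; common: ∅.
  x = 8: f ≡ 0 at y ∈ {7}; g ≡ 0 at y ∈ {7}; common: {7}.
  x = 9: f ≡ 0 at y ∈ {8}; g ≡ 0 at y ∈ {7}; common: ∅.
  x = 10: f ≡ 0 at y ∈ {9}; g ≡ 0 at y ∈ {7}; common: ∅.
Collecting: common zeros = {(8, 7)}, so the count is 1.
Comparison with the Bézout bound: 1 ≤ 1 = deg(f)·deg(g), as expected for curves with no common component (the bound is attained).


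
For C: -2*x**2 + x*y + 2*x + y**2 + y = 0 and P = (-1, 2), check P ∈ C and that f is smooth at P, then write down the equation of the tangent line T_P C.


Tangent line at P: 8*x + 4*y = 0.

Step 1: f(-1, 2) = 0, so P lies on C.
Step 2: partial derivatives
  f_x(x, y) = -4*x + y + 2, f_y(x, y) = x + 2*y + 1.
  f_x(P) = 8, f_y(P) = 4 (gradient nonzero, so P is smooth).
Step 3: tangent line at P: 8·(x − -1) + 4·(y − 2) = 0.
Expanding: 8*x + 4*y = 0.


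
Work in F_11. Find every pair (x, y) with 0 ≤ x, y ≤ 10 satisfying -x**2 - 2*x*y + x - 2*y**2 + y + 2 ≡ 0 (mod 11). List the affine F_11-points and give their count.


Affine F_11-points: {(2, 0), (2, 4), (3, 1), (3, 2), (5, 2), (5, 10), (7, 1), (7, 9), (9, 9), (9, 10), (10, 0), (10, 7)}; count = 12.

For each of the 121 pairs (x, y) ∈ F_11², evaluate f(x, y) mod 11. Record the zeros.
  x = 0: [0↦2, 1↦1, 2↦7, 3↦9, 4↦7, 5↦1, 6↦2, 7↦10, 8↦3, 9↦3, 10↦10]  zeros at y ∈ ∅
  x = 1: [0↦2, 1↦10, 2↦3, 3↦3, 4↦10, 5↦2, 6↦1, 7↦7, 8↦9, 9↦7, 10↦1]  zeros at y ∈ ∅
  x = 2: [0↦0, 1↦6, 2↦8, 3↦6, 4↦0, 5↦1, 6↦9, 7↦2, 8↦2, 9↦9, 10↦1]  zeros at y ∈ {0, 4}
  x = 3: [0↦7, 1↦0, 2↦0, 3↦7, 4↦10, 5↦9, 6↦4, 7↦6, 8↦4, 9↦9, 10↦10]  zeros at y ∈ {1, 2}
  x = 4: [0↦1, 1↦3, 2↦1, 3↦6, 4↦7, 5↦4, 6↦8, 7↦8, 8↦4, 9↦7, 10↦6]  zeros at y ∈ ∅
  x = 5: [0↦4, 1↦4, 2↦0, 3↦3, 4↦2, 5↦8, 6↦10, 7↦8, 8↦2, 9↦3, 10↦0]  zeros at y ∈ {2, 10}
  x = 6: [0↦5, 1↦3, 2↦8, 3↦9, 4↦6, 5↦10, 6↦10, 7↦6, 8↦9, 9↦8, 10↦3]  zeros at y ∈ ∅
  x = 7: [0↦4, 1↦0, 2↦3, 3↦2, 4↦8, 5↦10, 6↦8, 7↦2, 8↦3, 9↦0, 10↦4]  zeros at y ∈ {1, 9}
  x = 8: [0↦1, 1↦6, 2↦7, 3↦4, 4↦8, 5↦8, 6↦4, 7↦7, 8↦6, 9↦1, 10↦3]  zeros at y ∈ ∅
  x = 9: [0↦7, 1↦10, 2↦9, 3↦4, 4↦6, 5↦4, 6↦9, 7↦10, 8↦7, 9↦0, 10↦0]  zeros at y ∈ {9, 10}
  x = 10: [0↦0, 1↦1, 2↦9, 3↦2, 4↦2, 5↦9, 6↦1, 7↦0, 8↦6, 9↦8, 10↦6]  zeros at y ∈ {0, 7}
Collecting zeros: affine points = {(2, 0), (2, 4), (3, 1), (3, 2), (5, 2), (5, 10), (7, 1), (7, 9), (9, 9), (9, 10), (10, 0), (10, 7)}.
Total count |C(F_11)_aff| = 12.
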